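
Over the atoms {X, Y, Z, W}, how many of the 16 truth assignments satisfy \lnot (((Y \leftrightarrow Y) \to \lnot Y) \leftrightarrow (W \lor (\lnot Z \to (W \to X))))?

Initial set: {\lnot (((Y \leftrightarrow Y) \to \lnot Y) \leftrightarrow (W \lor (\lnot Z \to (W \to X))))}.
\lnot (((Y \leftrightarrow Y) \to \lnot Y) \leftrightarrow (W \lor (\lnot Z \to (W \to X)))): β-rule — branch into ((Y \leftrightarrow Y) \to \lnot Y), \lnot (W \lor (\lnot Z \to (W \to X)))  //  \lnot ((Y \leftrightarrow Y) \to \lnot Y), (W \lor (\lnot Z \to (W \to X))).
  branch 1 (add ((Y \leftrightarrow Y) \to \lnot Y), \lnot (W \lor (\lnot Z \to (W \to X)))):
    \lnot (W \lor (\lnot Z \to (W \to X))): α-rule — add \lnot W, \lnot (\lnot Z \to (W \to X)).
    \lnot (\lnot Z \to (W \to X)): α-rule — add \lnot Z, \lnot (W \to X).
    \lnot (W \to X): α-rule — add W, \lnot X.
    × closes — contains both W and \lnot W.
  branch 2 (add \lnot ((Y \leftrightarrow Y) \to \lnot Y), (W \lor (\lnot Z \to (W \to X)))):
    \lnot ((Y \leftrightarrow Y) \to \lnot Y): α-rule — add (Y \leftrightarrow Y), \lnot \lnot Y.
    (W \lor (\lnot Z \to (W \to X))): β-rule — branch into W  //  (\lnot Z \to (W \to X)).
      branch 2.1 (add W):
        (Y \leftrightarrow Y): β-rule — branch into Y, Y  //  \lnot Y, \lnot Y.
          branch 2.1.1 (add Y, Y):
            ○ open, literals {W=T, Y=T}.
          branch 2.1.2 (add \lnot Y, \lnot Y):
            × closes — contains both Y and \lnot Y.
      branch 2.2 (add (\lnot Z \to (W \to X))):
        (Y \leftrightarrow Y): β-rule — branch into Y, Y  //  \lnot Y, \lnot Y.
          branch 2.2.1 (add Y, Y):
            (\lnot Z \to (W \to X)): β-rule — branch into \lnot \lnot Z  //  (W \to X).
              branch 2.2.1.1 (add \lnot \lnot Z):
                ○ open, literals {Y=T, Z=T}.
              branch 2.2.1.2 (add (W \to X)):
                (W \to X): β-rule — branch into \lnot W  //  X.
                  branch 2.2.1.2.1 (add \lnot W):
                    ○ open, literals {W=F, Y=T}.
                  branch 2.2.1.2.2 (add X):
                    ○ open, literals {X=T, Y=T}.
          branch 2.2.2 (add \lnot Y, \lnot Y):
            × closes — contains both Y and \lnot Y.
3 branches closed, 4 open.
Each open branch fixes some atoms; the unmentioned ones are free. Counting distinct full assignments: branch {W=T, Y=T} (X, Z) contributes 4 new; branch {Y=T, Z=T} (X, W) contributes 2 new; branch {W=F, Y=T} (X, Z) contributes 2 new; branch {X=T, Y=T} (Z, W) contributes 0 new. Total: 8.

8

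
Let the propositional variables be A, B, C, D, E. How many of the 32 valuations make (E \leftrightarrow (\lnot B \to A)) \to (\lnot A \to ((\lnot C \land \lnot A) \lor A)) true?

Initial set: {((E \leftrightarrow (\lnot B \to A)) \to (\lnot A \to ((\lnot C \land \lnot A) \lor A)))}.
((E \leftrightarrow (\lnot B \to A)) \to (\lnot A \to ((\lnot C \land \lnot A) \lor A))): β-rule — branch into \lnot (E \leftrightarrow (\lnot B \to A))  //  (\lnot A \to ((\lnot C \land \lnot A) \lor A)).
  branch 1 (add \lnot (E \leftrightarrow (\lnot B \to A))):
    \lnot (E \leftrightarrow (\lnot B \to A)): β-rule — branch into E, \lnot (\lnot B \to A)  //  \lnot E, (\lnot B \to A).
      branch 1.1 (add E, \lnot (\lnot B \to A)):
        \lnot (\lnot B \to A): α-rule — add \lnot B, \lnot A.
        ○ open, literals {A=0, B=0, E=1}.
      branch 1.2 (add \lnot E, (\lnot B \to A)):
        (\lnot B \to A): β-rule — branch into \lnot \lnot B  //  A.
          branch 1.2.1 (add \lnot \lnot B):
            ○ open, literals {B=1, E=0}.
          branch 1.2.2 (add A):
            ○ open, literals {A=1, E=0}.
  branch 2 (add (\lnot A \to ((\lnot C \land \lnot A) \lor A))):
    (\lnot A \to ((\lnot C \land \lnot A) \lor A)): β-rule — branch into \lnot \lnot A  //  ((\lnot C \land \lnot A) \lor A).
      branch 2.1 (add \lnot \lnot A):
        ○ open, literals {A=1}.
      branch 2.2 (add ((\lnot C \land \lnot A) \lor A)):
        ((\lnot C \land \lnot A) \lor A): β-rule — branch into (\lnot C \land \lnot A)  //  A.
          branch 2.2.1 (add (\lnot C \land \lnot A)):
            (\lnot C \land \lnot A): α-rule — add \lnot C, \lnot A.
            ○ open, literals {A=0, C=0}.
          branch 2.2.2 (add A):
            ○ open, literals {A=1}.
0 branches closed, 6 open.
Each open branch fixes some atoms; the unmentioned ones are free. Counting distinct full assignments: branch {A=0, B=0, E=1} (C, D) contributes 4 new; branch {B=1, E=0} (A, C, D) contributes 8 new; branch {A=1, E=0} (B, C, D) contributes 4 new; branch {A=1} (B, C, D, E) contributes 8 new; branch {A=0, C=0} (B, D, E) contributes 4 new; branch {A=1} (B, C, D, E) contributes 0 new. Total: 28.

28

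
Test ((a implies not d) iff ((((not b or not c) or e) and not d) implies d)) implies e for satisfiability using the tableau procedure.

Satisfiable

Initial set: {T (((a implies not d) iff ((((not b or not c) or e) and not d) implies d)) implies e)}.
T (((a implies not d) iff ((((not b or not c) or e) and not d) implies d)) implies e): β-rule — branch into F ((a implies not d) iff ((((not b or not c) or e) and not d) implies d))  //  T e.
  branch 1 (add F ((a implies not d) iff ((((not b or not c) or e) and not d) implies d))):
    F ((a implies not d) iff ((((not b or not c) or e) and not d) implies d)): β-rule — branch into T (a implies not d), F ((((not b or not c) or e) and not d) implies d)  //  F (a implies not d), T ((((not b or not c) or e) and not d) implies d).
      branch 1.1 (add T (a implies not d), F ((((not b or not c) or e) and not d) implies d)):
        F ((((not b or not c) or e) and not d) implies d): α-rule — add T (((not b or not c) or e) and not d), F d.
        T (((not b or not c) or e) and not d): α-rule — add T ((not b or not c) or e), T not d.
        T (a implies not d): β-rule — branch into F a  //  T not d.
          branch 1.1.1 (add F a):
            T ((not b or not c) or e): β-rule — branch into T (not b or not c)  //  T e.
              branch 1.1.1.1 (add T (not b or not c)):
                T (not b or not c): β-rule — branch into T not b  //  T not c.
                  branch 1.1.1.1.1 (add T not b):
                    ○ open, literals {a=F, b=F, d=F}.
                  branch 1.1.1.1.2 (add T not c):
                    ○ open, literals {a=F, c=F, d=F}.
              branch 1.1.1.2 (add T e):
                ○ open, literals {a=F, d=F, e=T}.
          branch 1.1.2 (add T not d):
            T ((not b or not c) or e): β-rule — branch into T (not b or not c)  //  T e.
              branch 1.1.2.1 (add T (not b or not c)):
                T (not b or not c): β-rule — branch into T not b  //  T not c.
                  branch 1.1.2.1.1 (add T not b):
                    ○ open, literals {b=F, d=F}.
                  branch 1.1.2.1.2 (add T not c):
                    ○ open, literals {c=F, d=F}.
              branch 1.1.2.2 (add T e):
                ○ open, literals {d=F, e=T}.
      branch 1.2 (add F (a implies not d), T ((((not b or not c) or e) and not d) implies d)):
        F (a implies not d): α-rule — add T a, F not d.
        T ((((not b or not c) or e) and not d) implies d): β-rule — branch into F (((not b or not c) or e) and not d)  //  T d.
          branch 1.2.1 (add F (((not b or not c) or e) and not d)):
            F (((not b or not c) or e) and not d): β-rule — branch into F ((not b or not c) or e)  //  F not d.
              branch 1.2.1.1 (add F ((not b or not c) or e)):
                F ((not b or not c) or e): α-rule — add F (not b or not c), F e.
                F (not b or not c): α-rule — add F not b, F not c.
                ○ open, literals {a=T, b=T, c=T, d=T, e=F}.
              branch 1.2.1.2 (add F not d):
                ○ open, literals {a=T, d=T}.
          branch 1.2.2 (add T d):
            ○ open, literals {a=T, d=T}.
  branch 2 (add T e):
    ○ open, literals {e=T}.
0 branches closed, 10 open.
An open branch gives a satisfying assignment: a=F, b=F, d=F.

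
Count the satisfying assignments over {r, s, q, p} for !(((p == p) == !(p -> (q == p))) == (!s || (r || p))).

Initial set: {!(((p == p) == !(p -> (q == p))) == (!s || (r || p)))}.
!(((p == p) == !(p -> (q == p))) == (!s || (r || p))): β-rule — branch into ((p == p) == !(p -> (q == p))), !(!s || (r || p))  //  !((p == p) == !(p -> (q == p))), (!s || (r || p)).
  branch 1 (add ((p == p) == !(p -> (q == p))), !(!s || (r || p))):
    !(!s || (r || p)): α-rule — add !!s, !(r || p).
    !(r || p): α-rule — add !r, !p.
    ((p == p) == !(p -> (q == p))): β-rule — branch into (p == p), !(p -> (q == p))  //  !(p == p), !!(p -> (q == p)).
      branch 1.1 (add (p == p), !(p -> (q == p))):
        !(p -> (q == p)): α-rule — add p, !(q == p).
        × closes — contains both p and !p.
      branch 1.2 (add !(p == p), !!(p -> (q == p))):
        !(p == p): β-rule — branch into p, !p  //  !p, p.
          branch 1.2.1 (add p, !p):
            × closes — contains both p and !p.
          branch 1.2.2 (add !p, p):
            × closes — contains both p and !p.
  branch 2 (add !((p == p) == !(p -> (q == p))), (!s || (r || p))):
    !((p == p) == !(p -> (q == p))): β-rule — branch into (p == p), !!(p -> (q == p))  //  !(p == p), !(p -> (q == p)).
      branch 2.1 (add (p == p), !!(p -> (q == p))):
        (!s || (r || p)): β-rule — branch into !s  //  (r || p).
          branch 2.1.1 (add !s):
            (p == p): β-rule — branch into p, p  //  !p, !p.
              branch 2.1.1.1 (add p, p):
                !!(p -> (q == p)): β-rule — branch into !p  //  (q == p).
                  branch 2.1.1.1.1 (add !p):
                    × closes — contains both p and !p.
                  branch 2.1.1.1.2 (add (q == p)):
                    (q == p): β-rule — branch into q, p  //  !q, !p.
                      branch 2.1.1.1.2.1 (add q, p):
                        ○ open, literals {p=T, q=T, s=F}.
                      branch 2.1.1.1.2.2 (add !q, !p):
                        × closes — contains both p and !p.
              branch 2.1.1.2 (add !p, !p):
                !!(p -> (q == p)): β-rule — branch into !p  //  (q == p).
                  branch 2.1.1.2.1 (add !p):
                    ○ open, literals {p=F, s=F}.
                  branch 2.1.1.2.2 (add (q == p)):
                    (q == p): β-rule — branch into q, p  //  !q, !p.
                      branch 2.1.1.2.2.1 (add q, p):
                        × closes — contains both p and !p.
                      branch 2.1.1.2.2.2 (add !q, !p):
                        ○ open, literals {p=F, q=F, s=F}.
          branch 2.1.2 (add (r || p)):
            (p == p): β-rule — branch into p, p  //  !p, !p.
              branch 2.1.2.1 (add p, p):
                !!(p -> (q == p)): β-rule — branch into !p  //  (q == p).
                  branch 2.1.2.1.1 (add !p):
                    × closes — contains both p and !p.
                  branch 2.1.2.1.2 (add (q == p)):
                    (r || p): β-rule — branch into r  //  p.
                      branch 2.1.2.1.2.1 (add r):
                        (q == p): β-rule — branch into q, p  //  !q, !p.
                          branch 2.1.2.1.2.1.1 (add q, p):
                            ○ open, literals {p=T, q=T, r=T}.
                          branch 2.1.2.1.2.1.2 (add !q, !p):
                            × closes — contains both p and !p.
                      branch 2.1.2.1.2.2 (add p):
                        (q == p): β-rule — branch into q, p  //  !q, !p.
                          branch 2.1.2.1.2.2.1 (add q, p):
                            ○ open, literals {p=T, q=T}.
                          branch 2.1.2.1.2.2.2 (add !q, !p):
                            × closes — contains both p and !p.
              branch 2.1.2.2 (add !p, !p):
                !!(p -> (q == p)): β-rule — branch into !p  //  (q == p).
                  branch 2.1.2.2.1 (add !p):
                    (r || p): β-rule — branch into r  //  p.
                      branch 2.1.2.2.1.1 (add r):
                        ○ open, literals {p=F, r=T}.
                      branch 2.1.2.2.1.2 (add p):
                        × closes — contains both p and !p.
                  branch 2.1.2.2.2 (add (q == p)):
                    (r || p): β-rule — branch into r  //  p.
                      branch 2.1.2.2.2.1 (add r):
                        (q == p): β-rule — branch into q, p  //  !q, !p.
                          branch 2.1.2.2.2.1.1 (add q, p):
                            × closes — contains both p and !p.
                          branch 2.1.2.2.2.1.2 (add !q, !p):
                            ○ open, literals {p=F, q=F, r=T}.
                      branch 2.1.2.2.2.2 (add p):
                        × closes — contains both p and !p.
      branch 2.2 (add !(p == p), !(p -> (q == p))):
        !(p -> (q == p)): α-rule — add p, !(q == p).
        (!s || (r || p)): β-rule — branch into !s  //  (r || p).
          branch 2.2.1 (add !s):
            !(p == p): β-rule — branch into p, !p  //  !p, p.
              branch 2.2.1.1 (add p, !p):
                × closes — contains both p and !p.
              branch 2.2.1.2 (add !p, p):
                × closes — contains both p and !p.
          branch 2.2.2 (add (r || p)):
            !(p == p): β-rule — branch into p, !p  //  !p, p.
              branch 2.2.2.1 (add p, !p):
                × closes — contains both p and !p.
              branch 2.2.2.2 (add !p, p):
                × closes — contains both p and !p.
16 branches closed, 7 open.
Each open branch fixes some atoms; the unmentioned ones are free. Counting distinct full assignments: branch {p=T, q=T, s=F} (r) contributes 2 new; branch {p=F, s=F} (r, q) contributes 4 new; branch {p=F, q=F, s=F} (r) contributes 0 new; branch {p=T, q=T, r=T} (s) contributes 1 new; branch {p=T, q=T} (r, s) contributes 1 new; branch {p=F, r=T} (s, q) contributes 2 new; branch {p=F, q=F, r=T} (s) contributes 0 new. Total: 10.

10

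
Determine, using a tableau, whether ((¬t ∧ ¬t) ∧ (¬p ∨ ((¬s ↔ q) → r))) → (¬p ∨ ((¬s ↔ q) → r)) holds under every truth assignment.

Valid

Assume the negation and expand:
Initial set: {¬(((¬t ∧ ¬t) ∧ (¬p ∨ ((¬s ↔ q) → r))) → (¬p ∨ ((¬s ↔ q) → r)))}.
¬(((¬t ∧ ¬t) ∧ (¬p ∨ ((¬s ↔ q) → r))) → (¬p ∨ ((¬s ↔ q) → r))): α-rule — add ((¬t ∧ ¬t) ∧ (¬p ∨ ((¬s ↔ q) → r))), ¬(¬p ∨ ((¬s ↔ q) → r)).
((¬t ∧ ¬t) ∧ (¬p ∨ ((¬s ↔ q) → r))): α-rule — add (¬t ∧ ¬t), (¬p ∨ ((¬s ↔ q) → r)).
¬(¬p ∨ ((¬s ↔ q) → r)): α-rule — add ¬¬p, ¬((¬s ↔ q) → r).
(¬t ∧ ¬t): α-rule — add ¬t, ¬t.
¬((¬s ↔ q) → r): α-rule — add (¬s ↔ q), ¬r.
(¬p ∨ ((¬s ↔ q) → r)): β-rule — branch into ¬p  //  ((¬s ↔ q) → r).
  branch 1 (add ¬p):
    × closes — contains both p and ¬p.
  branch 2 (add ((¬s ↔ q) → r)):
    (¬s ↔ q): β-rule — branch into ¬s, q  //  ¬¬s, ¬q.
      branch 2.1 (add ¬s, q):
        ((¬s ↔ q) → r): β-rule — branch into ¬(¬s ↔ q)  //  r.
          branch 2.1.1 (add ¬(¬s ↔ q)):
            ¬(¬s ↔ q): β-rule — branch into ¬s, ¬q  //  ¬¬s, q.
              branch 2.1.1.1 (add ¬s, ¬q):
                × closes — contains both q and ¬q.
              branch 2.1.1.2 (add ¬¬s, q):
                × closes — contains both s and ¬s.
          branch 2.1.2 (add r):
            × closes — contains both r and ¬r.
      branch 2.2 (add ¬¬s, ¬q):
        ((¬s ↔ q) → r): β-rule — branch into ¬(¬s ↔ q)  //  r.
          branch 2.2.1 (add ¬(¬s ↔ q)):
            ¬(¬s ↔ q): β-rule — branch into ¬s, ¬q  //  ¬¬s, q.
              branch 2.2.1.1 (add ¬s, ¬q):
                × closes — contains both s and ¬s.
              branch 2.2.1.2 (add ¬¬s, q):
                × closes — contains both q and ¬q.
          branch 2.2.2 (add r):
            × closes — contains both r and ¬r.
All 7 branches close.
Every branch closed, so the negation is unsatisfiable and the formula is valid.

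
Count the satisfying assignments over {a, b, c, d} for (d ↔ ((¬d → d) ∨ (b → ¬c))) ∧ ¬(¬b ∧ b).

10

Initial set: {((d ↔ ((¬d → d) ∨ (b → ¬c))) ∧ ¬(¬b ∧ b))}.
((d ↔ ((¬d → d) ∨ (b → ¬c))) ∧ ¬(¬b ∧ b)): α-rule — add (d ↔ ((¬d → d) ∨ (b → ¬c))), ¬(¬b ∧ b).
(d ↔ ((¬d → d) ∨ (b → ¬c))): β-rule — branch into d, ((¬d → d) ∨ (b → ¬c))  //  ¬d, ¬((¬d → d) ∨ (b → ¬c)).
  branch 1 (add d, ((¬d → d) ∨ (b → ¬c))):
    ¬(¬b ∧ b): β-rule — branch into ¬¬b  //  ¬b.
      branch 1.1 (add ¬¬b):
        ((¬d → d) ∨ (b → ¬c)): β-rule — branch into (¬d → d)  //  (b → ¬c).
          branch 1.1.1 (add (¬d → d)):
            (¬d → d): β-rule — branch into ¬¬d  //  d.
              branch 1.1.1.1 (add ¬¬d):
                ○ open, literals {b=true, d=true}.
              branch 1.1.1.2 (add d):
                ○ open, literals {b=true, d=true}.
          branch 1.1.2 (add (b → ¬c)):
            (b → ¬c): β-rule — branch into ¬b  //  ¬c.
              branch 1.1.2.1 (add ¬b):
                × closes — contains both b and ¬b.
              branch 1.1.2.2 (add ¬c):
                ○ open, literals {b=true, c=false, d=true}.
      branch 1.2 (add ¬b):
        ((¬d → d) ∨ (b → ¬c)): β-rule — branch into (¬d → d)  //  (b → ¬c).
          branch 1.2.1 (add (¬d → d)):
            (¬d → d): β-rule — branch into ¬¬d  //  d.
              branch 1.2.1.1 (add ¬¬d):
                ○ open, literals {b=false, d=true}.
              branch 1.2.1.2 (add d):
                ○ open, literals {b=false, d=true}.
          branch 1.2.2 (add (b → ¬c)):
            (b → ¬c): β-rule — branch into ¬b  //  ¬c.
              branch 1.2.2.1 (add ¬b):
                ○ open, literals {b=false, d=true}.
              branch 1.2.2.2 (add ¬c):
                ○ open, literals {b=false, c=false, d=true}.
  branch 2 (add ¬d, ¬((¬d → d) ∨ (b → ¬c))):
    ¬((¬d → d) ∨ (b → ¬c)): α-rule — add ¬(¬d → d), ¬(b → ¬c).
    ¬(¬d → d): α-rule — add ¬d, ¬d.
    ¬(b → ¬c): α-rule — add b, ¬¬c.
    ¬(¬b ∧ b): β-rule — branch into ¬¬b  //  ¬b.
      branch 2.1 (add ¬¬b):
        ○ open, literals {b=true, c=true, d=false}.
      branch 2.2 (add ¬b):
        × closes — contains both b and ¬b.
2 branches closed, 8 open.
Each open branch fixes some atoms; the unmentioned ones are free. Counting distinct full assignments: branch {b=true, d=true} (a, c) contributes 4 new; branch {b=true, d=true} (a, c) contributes 0 new; branch {b=true, c=false, d=true} (a) contributes 0 new; branch {b=false, d=true} (a, c) contributes 4 new; branch {b=false, d=true} (a, c) contributes 0 new; branch {b=false, d=true} (a, c) contributes 0 new; branch {b=false, c=false, d=true} (a) contributes 0 new; branch {b=true, c=true, d=false} (a) contributes 2 new. Total: 10.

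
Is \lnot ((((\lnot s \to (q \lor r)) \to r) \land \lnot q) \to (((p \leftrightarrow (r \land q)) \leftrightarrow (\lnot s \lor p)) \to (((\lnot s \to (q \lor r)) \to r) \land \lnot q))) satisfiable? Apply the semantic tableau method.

Unsatisfiable

Initial set: {\lnot ((((\lnot s \to (q \lor r)) \to r) \land \lnot q) \to (((p \leftrightarrow (r \land q)) \leftrightarrow (\lnot s \lor p)) \to (((\lnot s \to (q \lor r)) \to r) \land \lnot q)))}.
\lnot ((((\lnot s \to (q \lor r)) \to r) \land \lnot q) \to (((p \leftrightarrow (r \land q)) \leftrightarrow (\lnot s \lor p)) \to (((\lnot s \to (q \lor r)) \to r) \land \lnot q))): α-rule — add (((\lnot s \to (q \lor r)) \to r) \land \lnot q), \lnot (((p \leftrightarrow (r \land q)) \leftrightarrow (\lnot s \lor p)) \to (((\lnot s \to (q \lor r)) \to r) \land \lnot q)).
(((\lnot s \to (q \lor r)) \to r) \land \lnot q): α-rule — add ((\lnot s \to (q \lor r)) \to r), \lnot q.
\lnot (((p \leftrightarrow (r \land q)) \leftrightarrow (\lnot s \lor p)) \to (((\lnot s \to (q \lor r)) \to r) \land \lnot q)): α-rule — add ((p \leftrightarrow (r \land q)) \leftrightarrow (\lnot s \lor p)), \lnot (((\lnot s \to (q \lor r)) \to r) \land \lnot q).
((\lnot s \to (q \lor r)) \to r): β-rule — branch into \lnot (\lnot s \to (q \lor r))  //  r.
  branch 1 (add \lnot (\lnot s \to (q \lor r))):
    \lnot (\lnot s \to (q \lor r)): α-rule — add \lnot s, \lnot (q \lor r).
    \lnot (q \lor r): α-rule — add \lnot q, \lnot r.
    ((p \leftrightarrow (r \land q)) \leftrightarrow (\lnot s \lor p)): β-rule — branch into (p \leftrightarrow (r \land q)), (\lnot s \lor p)  //  \lnot (p \leftrightarrow (r \land q)), \lnot (\lnot s \lor p).
      branch 1.1 (add (p \leftrightarrow (r \land q)), (\lnot s \lor p)):
        \lnot (((\lnot s \to (q \lor r)) \to r) \land \lnot q): β-rule — branch into \lnot ((\lnot s \to (q \lor r)) \to r)  //  \lnot \lnot q.
          branch 1.1.1 (add \lnot ((\lnot s \to (q \lor r)) \to r)):
            \lnot ((\lnot s \to (q \lor r)) \to r): α-rule — add (\lnot s \to (q \lor r)), \lnot r.
            (p \leftrightarrow (r \land q)): β-rule — branch into p, (r \land q)  //  \lnot p, \lnot (r \land q).
              branch 1.1.1.1 (add p, (r \land q)):
                (r \land q): α-rule — add r, q.
                × closes — contains both r and \lnot r.
              branch 1.1.1.2 (add \lnot p, \lnot (r \land q)):
                (\lnot s \lor p): β-rule — branch into \lnot s  //  p.
                  branch 1.1.1.2.1 (add \lnot s):
                    (\lnot s \to (q \lor r)): β-rule — branch into \lnot \lnot s  //  (q \lor r).
                      branch 1.1.1.2.1.1 (add \lnot \lnot s):
                        × closes — contains both s and \lnot s.
                      branch 1.1.1.2.1.2 (add (q \lor r)):
                        \lnot (r \land q): β-rule — branch into \lnot r  //  \lnot q.
                          branch 1.1.1.2.1.2.1 (add \lnot r):
                            (q \lor r): β-rule — branch into q  //  r.
                              branch 1.1.1.2.1.2.1.1 (add q):
                                × closes — contains both q and \lnot q.
                              branch 1.1.1.2.1.2.1.2 (add r):
                                × closes — contains both r and \lnot r.
                          branch 1.1.1.2.1.2.2 (add \lnot q):
                            (q \lor r): β-rule — branch into q  //  r.
                              branch 1.1.1.2.1.2.2.1 (add q):
                                × closes — contains both q and \lnot q.
                              branch 1.1.1.2.1.2.2.2 (add r):
                                × closes — contains both r and \lnot r.
                  branch 1.1.1.2.2 (add p):
                    × closes — contains both p and \lnot p.
          branch 1.1.2 (add \lnot \lnot q):
            × closes — contains both q and \lnot q.
      branch 1.2 (add \lnot (p \leftrightarrow (r \land q)), \lnot (\lnot s \lor p)):
        \lnot (\lnot s \lor p): α-rule — add \lnot \lnot s, \lnot p.
        × closes — contains both s and \lnot s.
  branch 2 (add r):
    ((p \leftrightarrow (r \land q)) \leftrightarrow (\lnot s \lor p)): β-rule — branch into (p \leftrightarrow (r \land q)), (\lnot s \lor p)  //  \lnot (p \leftrightarrow (r \land q)), \lnot (\lnot s \lor p).
      branch 2.1 (add (p \leftrightarrow (r \land q)), (\lnot s \lor p)):
        \lnot (((\lnot s \to (q \lor r)) \to r) \land \lnot q): β-rule — branch into \lnot ((\lnot s \to (q \lor r)) \to r)  //  \lnot \lnot q.
          branch 2.1.1 (add \lnot ((\lnot s \to (q \lor r)) \to r)):
            \lnot ((\lnot s \to (q \lor r)) \to r): α-rule — add (\lnot s \to (q \lor r)), \lnot r.
            × closes — contains both r and \lnot r.
          branch 2.1.2 (add \lnot \lnot q):
            × closes — contains both q and \lnot q.
      branch 2.2 (add \lnot (p \leftrightarrow (r \land q)), \lnot (\lnot s \lor p)):
        \lnot (\lnot s \lor p): α-rule — add \lnot \lnot s, \lnot p.
        \lnot (((\lnot s \to (q \lor r)) \to r) \land \lnot q): β-rule — branch into \lnot ((\lnot s \to (q \lor r)) \to r)  //  \lnot \lnot q.
          branch 2.2.1 (add \lnot ((\lnot s \to (q \lor r)) \to r)):
            \lnot ((\lnot s \to (q \lor r)) \to r): α-rule — add (\lnot s \to (q \lor r)), \lnot r.
            × closes — contains both r and \lnot r.
          branch 2.2.2 (add \lnot \lnot q):
            × closes — contains both q and \lnot q.
All 13 branches close.
Every branch closed; the formula is unsatisfiable.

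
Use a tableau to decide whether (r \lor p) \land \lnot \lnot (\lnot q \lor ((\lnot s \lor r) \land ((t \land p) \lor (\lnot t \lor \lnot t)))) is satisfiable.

Satisfiable

Initial set: {((r \lor p) \land \lnot \lnot (\lnot q \lor ((\lnot s \lor r) \land ((t \land p) \lor (\lnot t \lor \lnot t)))))}.
((r \lor p) \land \lnot \lnot (\lnot q \lor ((\lnot s \lor r) \land ((t \land p) \lor (\lnot t \lor \lnot t))))): α-rule — add (r \lor p), \lnot \lnot (\lnot q \lor ((\lnot s \lor r) \land ((t \land p) \lor (\lnot t \lor \lnot t)))).
\lnot \lnot (\lnot q \lor ((\lnot s \lor r) \land ((t \land p) \lor (\lnot t \lor \lnot t)))): drop double negation, giving (\lnot q \lor ((\lnot s \lor r) \land ((t \land p) \lor (\lnot t \lor \lnot t)))).
(r \lor p): β-rule — branch into r  //  p.
  branch 1 (add r):
    (\lnot q \lor ((\lnot s \lor r) \land ((t \land p) \lor (\lnot t \lor \lnot t)))): β-rule — branch into \lnot q  //  ((\lnot s \lor r) \land ((t \land p) \lor (\lnot t \lor \lnot t))).
      branch 1.1 (add \lnot q):
        ○ open, literals {q=0, r=1}.
      branch 1.2 (add ((\lnot s \lor r) \land ((t \land p) \lor (\lnot t \lor \lnot t)))):
        ((\lnot s \lor r) \land ((t \land p) \lor (\lnot t \lor \lnot t))): α-rule — add (\lnot s \lor r), ((t \land p) \lor (\lnot t \lor \lnot t)).
        (\lnot s \lor r): β-rule — branch into \lnot s  //  r.
          branch 1.2.1 (add \lnot s):
            ((t \land p) \lor (\lnot t \lor \lnot t)): β-rule — branch into (t \land p)  //  (\lnot t \lor \lnot t).
              branch 1.2.1.1 (add (t \land p)):
                (t \land p): α-rule — add t, p.
                ○ open, literals {p=1, r=1, s=0, t=1}.
              branch 1.2.1.2 (add (\lnot t \lor \lnot t)):
                (\lnot t \lor \lnot t): β-rule — branch into \lnot t  //  \lnot t.
                  branch 1.2.1.2.1 (add \lnot t):
                    ○ open, literals {r=1, s=0, t=0}.
                  branch 1.2.1.2.2 (add \lnot t):
                    ○ open, literals {r=1, s=0, t=0}.
          branch 1.2.2 (add r):
            ((t \land p) \lor (\lnot t \lor \lnot t)): β-rule — branch into (t \land p)  //  (\lnot t \lor \lnot t).
              branch 1.2.2.1 (add (t \land p)):
                (t \land p): α-rule — add t, p.
                ○ open, literals {p=1, r=1, t=1}.
              branch 1.2.2.2 (add (\lnot t \lor \lnot t)):
                (\lnot t \lor \lnot t): β-rule — branch into \lnot t  //  \lnot t.
                  branch 1.2.2.2.1 (add \lnot t):
                    ○ open, literals {r=1, t=0}.
                  branch 1.2.2.2.2 (add \lnot t):
                    ○ open, literals {r=1, t=0}.
  branch 2 (add p):
    (\lnot q \lor ((\lnot s \lor r) \land ((t \land p) \lor (\lnot t \lor \lnot t)))): β-rule — branch into \lnot q  //  ((\lnot s \lor r) \land ((t \land p) \lor (\lnot t \lor \lnot t))).
      branch 2.1 (add \lnot q):
        ○ open, literals {p=1, q=0}.
      branch 2.2 (add ((\lnot s \lor r) \land ((t \land p) \lor (\lnot t \lor \lnot t)))):
        ((\lnot s \lor r) \land ((t \land p) \lor (\lnot t \lor \lnot t))): α-rule — add (\lnot s \lor r), ((t \land p) \lor (\lnot t \lor \lnot t)).
        (\lnot s \lor r): β-rule — branch into \lnot s  //  r.
          branch 2.2.1 (add \lnot s):
            ((t \land p) \lor (\lnot t \lor \lnot t)): β-rule — branch into (t \land p)  //  (\lnot t \lor \lnot t).
              branch 2.2.1.1 (add (t \land p)):
                (t \land p): α-rule — add t, p.
                ○ open, literals {p=1, s=0, t=1}.
              branch 2.2.1.2 (add (\lnot t \lor \lnot t)):
                (\lnot t \lor \lnot t): β-rule — branch into \lnot t  //  \lnot t.
                  branch 2.2.1.2.1 (add \lnot t):
                    ○ open, literals {p=1, s=0, t=0}.
                  branch 2.2.1.2.2 (add \lnot t):
                    ○ open, literals {p=1, s=0, t=0}.
          branch 2.2.2 (add r):
            ((t \land p) \lor (\lnot t \lor \lnot t)): β-rule — branch into (t \land p)  //  (\lnot t \lor \lnot t).
              branch 2.2.2.1 (add (t \land p)):
                (t \land p): α-rule — add t, p.
                ○ open, literals {p=1, r=1, t=1}.
              branch 2.2.2.2 (add (\lnot t \lor \lnot t)):
                (\lnot t \lor \lnot t): β-rule — branch into \lnot t  //  \lnot t.
                  branch 2.2.2.2.1 (add \lnot t):
                    ○ open, literals {p=1, r=1, t=0}.
                  branch 2.2.2.2.2 (add \lnot t):
                    ○ open, literals {p=1, r=1, t=0}.
0 branches closed, 14 open.
An open branch gives a satisfying assignment: q=0, r=1.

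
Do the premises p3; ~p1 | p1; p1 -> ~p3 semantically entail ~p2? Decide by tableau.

Initial set: {p3; (~p1 | p1); (p1 -> ~p3); ~~p2}.
(~p1 | p1): β-rule — branch into ~p1  //  p1.
  branch 1 (add ~p1):
    (p1 -> ~p3): β-rule — branch into ~p1  //  ~p3.
      branch 1.1 (add ~p1):
        ○ open, literals {p1=F, p2=T, p3=T}.
      branch 1.2 (add ~p3):
        × closes — contains both p3 and ~p3.
  branch 2 (add p1):
    (p1 -> ~p3): β-rule — branch into ~p1  //  ~p3.
      branch 2.1 (add ~p1):
        × closes — contains both p1 and ~p1.
      branch 2.2 (add ~p3):
        × closes — contains both p3 and ~p3.
3 branches closed, 1 open.
An open branch gives a countermodel: p1=F, p2=T, p3=T (unmentioned atoms arbitrary); the premises hold there but the conclusion fails.

No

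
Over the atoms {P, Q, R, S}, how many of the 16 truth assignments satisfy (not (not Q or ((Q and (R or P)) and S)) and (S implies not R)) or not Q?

Initial set: {((not (not Q or ((Q and (R or P)) and S)) and (S implies not R)) or not Q)}.
((not (not Q or ((Q and (R or P)) and S)) and (S implies not R)) or not Q): β-rule — branch into (not (not Q or ((Q and (R or P)) and S)) and (S implies not R))  //  not Q.
  branch 1 (add (not (not Q or ((Q and (R or P)) and S)) and (S implies not R))):
    (not (not Q or ((Q and (R or P)) and S)) and (S implies not R)): α-rule — add not (not Q or ((Q and (R or P)) and S)), (S implies not R).
    not (not Q or ((Q and (R or P)) and S)): α-rule — add not not Q, not ((Q and (R or P)) and S).
    (S implies not R): β-rule — branch into not S  //  not R.
      branch 1.1 (add not S):
        not ((Q and (R or P)) and S): β-rule — branch into not (Q and (R or P))  //  not S.
          branch 1.1.1 (add not (Q and (R or P))):
            not (Q and (R or P)): β-rule — branch into not Q  //  not (R or P).
              branch 1.1.1.1 (add not Q):
                × closes — contains both Q and not Q.
              branch 1.1.1.2 (add not (R or P)):
                not (R or P): α-rule — add not R, not P.
                ○ open, literals {P=0, Q=1, R=0, S=0}.
          branch 1.1.2 (add not S):
            ○ open, literals {Q=1, S=0}.
      branch 1.2 (add not R):
        not ((Q and (R or P)) and S): β-rule — branch into not (Q and (R or P))  //  not S.
          branch 1.2.1 (add not (Q and (R or P))):
            not (Q and (R or P)): β-rule — branch into not Q  //  not (R or P).
              branch 1.2.1.1 (add not Q):
                × closes — contains both Q and not Q.
              branch 1.2.1.2 (add not (R or P)):
                not (R or P): α-rule — add not R, not P.
                ○ open, literals {P=0, Q=1, R=0}.
          branch 1.2.2 (add not S):
            ○ open, literals {Q=1, R=0, S=0}.
  branch 2 (add not Q):
    ○ open, literals {Q=0}.
2 branches closed, 5 open.
Each open branch fixes some atoms; the unmentioned ones are free. Counting distinct full assignments: branch {P=0, Q=1, R=0, S=0} (none free) contributes 1 new; branch {Q=1, S=0} (P, R) contributes 3 new; branch {P=0, Q=1, R=0} (S) contributes 1 new; branch {Q=1, R=0, S=0} (P) contributes 0 new; branch {Q=0} (P, R, S) contributes 8 new. Total: 13.

13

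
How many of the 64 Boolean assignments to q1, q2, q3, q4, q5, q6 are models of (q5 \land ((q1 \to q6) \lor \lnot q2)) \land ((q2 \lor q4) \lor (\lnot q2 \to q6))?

Initial set: {T ((q5 \land ((q1 \to q6) \lor \lnot q2)) \land ((q2 \lor q4) \lor (\lnot q2 \to q6)))}.
T ((q5 \land ((q1 \to q6) \lor \lnot q2)) \land ((q2 \lor q4) \lor (\lnot q2 \to q6))): α-rule — add T (q5 \land ((q1 \to q6) \lor \lnot q2)), T ((q2 \lor q4) \lor (\lnot q2 \to q6)).
T (q5 \land ((q1 \to q6) \lor \lnot q2)): α-rule — add T q5, T ((q1 \to q6) \lor \lnot q2).
T ((q2 \lor q4) \lor (\lnot q2 \to q6)): β-rule — branch into T (q2 \lor q4)  //  T (\lnot q2 \to q6).
  branch 1 (add T (q2 \lor q4)):
    T ((q1 \to q6) \lor \lnot q2): β-rule — branch into T (q1 \to q6)  //  T \lnot q2.
      branch 1.1 (add T (q1 \to q6)):
        T (q2 \lor q4): β-rule — branch into T q2  //  T q4.
          branch 1.1.1 (add T q2):
            T (q1 \to q6): β-rule — branch into F q1  //  T q6.
              branch 1.1.1.1 (add F q1):
                ○ open, literals {q1=0, q2=1, q5=1}.
              branch 1.1.1.2 (add T q6):
                ○ open, literals {q2=1, q5=1, q6=1}.
          branch 1.1.2 (add T q4):
            T (q1 \to q6): β-rule — branch into F q1  //  T q6.
              branch 1.1.2.1 (add F q1):
                ○ open, literals {q1=0, q4=1, q5=1}.
              branch 1.1.2.2 (add T q6):
                ○ open, literals {q4=1, q5=1, q6=1}.
      branch 1.2 (add T \lnot q2):
        T (q2 \lor q4): β-rule — branch into T q2  //  T q4.
          branch 1.2.1 (add T q2):
            × closes — contains both q2 and \lnot q2.
          branch 1.2.2 (add T q4):
            ○ open, literals {q2=0, q4=1, q5=1}.
  branch 2 (add T (\lnot q2 \to q6)):
    T ((q1 \to q6) \lor \lnot q2): β-rule — branch into T (q1 \to q6)  //  T \lnot q2.
      branch 2.1 (add T (q1 \to q6)):
        T (\lnot q2 \to q6): β-rule — branch into F \lnot q2  //  T q6.
          branch 2.1.1 (add F \lnot q2):
            T (q1 \to q6): β-rule — branch into F q1  //  T q6.
              branch 2.1.1.1 (add F q1):
                ○ open, literals {q1=0, q2=1, q5=1}.
              branch 2.1.1.2 (add T q6):
                ○ open, literals {q2=1, q5=1, q6=1}.
          branch 2.1.2 (add T q6):
            T (q1 \to q6): β-rule — branch into F q1  //  T q6.
              branch 2.1.2.1 (add F q1):
                ○ open, literals {q1=0, q5=1, q6=1}.
              branch 2.1.2.2 (add T q6):
                ○ open, literals {q5=1, q6=1}.
      branch 2.2 (add T \lnot q2):
        T (\lnot q2 \to q6): β-rule — branch into F \lnot q2  //  T q6.
          branch 2.2.1 (add F \lnot q2):
            × closes — contains both q2 and \lnot q2.
          branch 2.2.2 (add T q6):
            ○ open, literals {q2=0, q5=1, q6=1}.
2 branches closed, 10 open.
Each open branch fixes some atoms; the unmentioned ones are free. Counting distinct full assignments: branch {q1=0, q2=1, q5=1} (q3, q4, q6) contributes 8 new; branch {q2=1, q5=1, q6=1} (q1, q3, q4) contributes 4 new; branch {q1=0, q4=1, q5=1} (q2, q3, q6) contributes 4 new; branch {q4=1, q5=1, q6=1} (q1, q2, q3) contributes 2 new; branch {q2=0, q4=1, q5=1} (q1, q3, q6) contributes 2 new; branch {q1=0, q2=1, q5=1} (q3, q4, q6) contributes 0 new; branch {q2=1, q5=1, q6=1} (q1, q3, q4) contributes 0 new; branch {q1=0, q5=1, q6=1} (q2, q3, q4) contributes 2 new; branch {q5=1, q6=1} (q1, q2, q3, q4) contributes 2 new; branch {q2=0, q5=1, q6=1} (q1, q3, q4) contributes 0 new. Total: 24.

24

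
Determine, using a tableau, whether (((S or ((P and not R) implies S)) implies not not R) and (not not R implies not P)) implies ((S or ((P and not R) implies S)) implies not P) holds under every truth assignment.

Assume the negation and expand:
Initial set: {not ((((S or ((P and not R) implies S)) implies not not R) and (not not R implies not P)) implies ((S or ((P and not R) implies S)) implies not P))}.
not ((((S or ((P and not R) implies S)) implies not not R) and (not not R implies not P)) implies ((S or ((P and not R) implies S)) implies not P)): α-rule — add (((S or ((P and not R) implies S)) implies not not R) and (not not R implies not P)), not ((S or ((P and not R) implies S)) implies not P).
(((S or ((P and not R) implies S)) implies not not R) and (not not R implies not P)): α-rule — add ((S or ((P and not R) implies S)) implies not not R), (not not R implies not P).
not ((S or ((P and not R) implies S)) implies not P): α-rule — add (S or ((P and not R) implies S)), not not P.
((S or ((P and not R) implies S)) implies not not R): β-rule — branch into not (S or ((P and not R) implies S))  //  not not R.
  branch 1 (add not (S or ((P and not R) implies S))):
    not (S or ((P and not R) implies S)): α-rule — add not S, not ((P and not R) implies S).
    not ((P and not R) implies S): α-rule — add (P and not R), not S.
    (P and not R): α-rule — add P, not R.
    (not not R implies not P): β-rule — branch into not not not R  //  not P.
      branch 1.1 (add not not not R):
        not not not R: drop double negation, giving not R.
        (S or ((P and not R) implies S)): β-rule — branch into S  //  ((P and not R) implies S).
          branch 1.1.1 (add S):
            × closes — contains both S and not S.
          branch 1.1.2 (add ((P and not R) implies S)):
            ((P and not R) implies S): β-rule — branch into not (P and not R)  //  S.
              branch 1.1.2.1 (add not (P and not R)):
                not (P and not R): β-rule — branch into not P  //  not not R.
                  branch 1.1.2.1.1 (add not P):
                    × closes — contains both P and not P.
                  branch 1.1.2.1.2 (add not not R):
                    × closes — contains both R and not R.
              branch 1.1.2.2 (add S):
                × closes — contains both S and not S.
      branch 1.2 (add not P):
        × closes — contains both P and not P.
  branch 2 (add not not R):
    not not R: drop double negation, giving R.
    (not not R implies not P): β-rule — branch into not not not R  //  not P.
      branch 2.1 (add not not not R):
        not not not R: drop double negation, giving not R.
        × closes — contains both R and not R.
      branch 2.2 (add not P):
        × closes — contains both P and not P.
All 7 branches close.
Every branch closed, so the negation is unsatisfiable and the formula is valid.

Valid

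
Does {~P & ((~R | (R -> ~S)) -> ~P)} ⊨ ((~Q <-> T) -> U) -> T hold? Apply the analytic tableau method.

No

Initial set: {(~P & ((~R | (R -> ~S)) -> ~P)); ~(((~Q <-> T) -> U) -> T)}.
(~P & ((~R | (R -> ~S)) -> ~P)): α-rule — add ~P, ((~R | (R -> ~S)) -> ~P).
~(((~Q <-> T) -> U) -> T): α-rule — add ((~Q <-> T) -> U), ~T.
((~R | (R -> ~S)) -> ~P): β-rule — branch into ~(~R | (R -> ~S))  //  ~P.
  branch 1 (add ~(~R | (R -> ~S))):
    ~(~R | (R -> ~S)): α-rule — add ~~R, ~(R -> ~S).
    ~(R -> ~S): α-rule — add R, ~~S.
    ((~Q <-> T) -> U): β-rule — branch into ~(~Q <-> T)  //  U.
      branch 1.1 (add ~(~Q <-> T)):
        ~(~Q <-> T): β-rule — branch into ~Q, ~T  //  ~~Q, T.
          branch 1.1.1 (add ~Q, ~T):
            ○ open, literals {P=false, Q=false, R=true, S=true, T=false}.
          branch 1.1.2 (add ~~Q, T):
            × closes — contains both T and ~T.
      branch 1.2 (add U):
        ○ open, literals {P=false, R=true, S=true, T=false, U=true}.
  branch 2 (add ~P):
    ((~Q <-> T) -> U): β-rule — branch into ~(~Q <-> T)  //  U.
      branch 2.1 (add ~(~Q <-> T)):
        ~(~Q <-> T): β-rule — branch into ~Q, ~T  //  ~~Q, T.
          branch 2.1.1 (add ~Q, ~T):
            ○ open, literals {P=false, Q=false, T=false}.
          branch 2.1.2 (add ~~Q, T):
            × closes — contains both T and ~T.
      branch 2.2 (add U):
        ○ open, literals {P=false, T=false, U=true}.
2 branches closed, 4 open.
An open branch gives a countermodel: P=false, Q=false, R=true, S=true, T=false (unmentioned atoms arbitrary); the premises hold there but the conclusion fails.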